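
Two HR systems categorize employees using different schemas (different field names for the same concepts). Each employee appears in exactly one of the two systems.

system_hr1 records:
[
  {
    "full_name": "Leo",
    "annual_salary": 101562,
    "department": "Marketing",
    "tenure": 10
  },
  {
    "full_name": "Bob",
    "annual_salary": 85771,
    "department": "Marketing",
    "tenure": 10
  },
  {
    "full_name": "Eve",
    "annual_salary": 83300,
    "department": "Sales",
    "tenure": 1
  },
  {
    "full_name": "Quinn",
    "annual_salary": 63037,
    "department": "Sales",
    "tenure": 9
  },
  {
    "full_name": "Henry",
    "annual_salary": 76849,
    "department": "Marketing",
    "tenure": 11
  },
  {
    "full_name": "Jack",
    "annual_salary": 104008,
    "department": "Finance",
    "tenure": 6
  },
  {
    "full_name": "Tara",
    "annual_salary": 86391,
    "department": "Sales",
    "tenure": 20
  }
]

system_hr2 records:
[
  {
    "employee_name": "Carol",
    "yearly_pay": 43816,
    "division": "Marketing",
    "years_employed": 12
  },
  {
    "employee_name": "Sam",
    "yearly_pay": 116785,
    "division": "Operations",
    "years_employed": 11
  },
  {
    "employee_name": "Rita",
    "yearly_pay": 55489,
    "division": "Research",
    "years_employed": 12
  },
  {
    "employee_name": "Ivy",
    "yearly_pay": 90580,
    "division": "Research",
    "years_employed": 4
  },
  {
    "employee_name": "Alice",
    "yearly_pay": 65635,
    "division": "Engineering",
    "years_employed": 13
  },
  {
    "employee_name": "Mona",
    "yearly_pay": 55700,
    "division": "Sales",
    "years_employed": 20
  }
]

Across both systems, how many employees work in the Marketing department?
4

Schema mapping: "department" (system_hr1) = "division" (system_hr2) = department

Marketing employees in system_hr1: 3
Marketing employees in system_hr2: 1

Total in Marketing: 3 + 1 = 4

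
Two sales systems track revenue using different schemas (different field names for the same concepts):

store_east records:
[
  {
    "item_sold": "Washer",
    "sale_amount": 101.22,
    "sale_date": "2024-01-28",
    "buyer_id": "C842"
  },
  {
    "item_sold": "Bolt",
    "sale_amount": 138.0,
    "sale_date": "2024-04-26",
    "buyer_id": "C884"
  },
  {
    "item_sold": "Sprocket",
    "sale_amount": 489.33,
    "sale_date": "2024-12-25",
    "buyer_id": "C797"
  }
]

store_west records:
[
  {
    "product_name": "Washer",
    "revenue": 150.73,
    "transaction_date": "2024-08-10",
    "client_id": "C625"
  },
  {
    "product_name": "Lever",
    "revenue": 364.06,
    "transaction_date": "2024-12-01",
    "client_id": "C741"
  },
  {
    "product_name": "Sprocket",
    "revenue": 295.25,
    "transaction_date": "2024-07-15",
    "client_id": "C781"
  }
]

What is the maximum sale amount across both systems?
489.33

Reconcile: "sale_amount" (store_east) = "revenue" (store_west) = sale amount

Maximum in store_east: 489.33
Maximum in store_west: 364.06

Overall maximum: max(489.33, 364.06) = 489.33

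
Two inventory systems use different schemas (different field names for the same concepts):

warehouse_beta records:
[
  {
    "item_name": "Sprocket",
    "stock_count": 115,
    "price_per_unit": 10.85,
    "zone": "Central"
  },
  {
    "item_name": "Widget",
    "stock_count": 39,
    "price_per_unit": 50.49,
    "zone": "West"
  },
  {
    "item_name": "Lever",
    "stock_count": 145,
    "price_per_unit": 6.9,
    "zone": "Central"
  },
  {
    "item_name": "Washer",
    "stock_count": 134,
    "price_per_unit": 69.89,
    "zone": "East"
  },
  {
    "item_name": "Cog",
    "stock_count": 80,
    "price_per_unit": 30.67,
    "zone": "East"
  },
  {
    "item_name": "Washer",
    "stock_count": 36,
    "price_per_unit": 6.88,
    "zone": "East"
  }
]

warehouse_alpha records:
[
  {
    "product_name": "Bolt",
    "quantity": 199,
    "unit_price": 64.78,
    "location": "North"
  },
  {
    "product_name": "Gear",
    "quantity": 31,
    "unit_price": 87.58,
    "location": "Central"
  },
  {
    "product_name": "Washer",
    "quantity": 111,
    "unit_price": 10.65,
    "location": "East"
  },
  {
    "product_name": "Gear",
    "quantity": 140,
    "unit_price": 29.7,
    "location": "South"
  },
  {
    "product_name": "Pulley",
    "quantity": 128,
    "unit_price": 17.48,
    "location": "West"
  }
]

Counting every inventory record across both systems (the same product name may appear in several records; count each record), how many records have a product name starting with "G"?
2

Schema mapping: "item_name" (warehouse_beta) = "product_name" (warehouse_alpha) = product name

Records with product name starting with "G" in warehouse_beta: 0
Records with product name starting with "G" in warehouse_alpha: 2

Total: 0 + 2 = 2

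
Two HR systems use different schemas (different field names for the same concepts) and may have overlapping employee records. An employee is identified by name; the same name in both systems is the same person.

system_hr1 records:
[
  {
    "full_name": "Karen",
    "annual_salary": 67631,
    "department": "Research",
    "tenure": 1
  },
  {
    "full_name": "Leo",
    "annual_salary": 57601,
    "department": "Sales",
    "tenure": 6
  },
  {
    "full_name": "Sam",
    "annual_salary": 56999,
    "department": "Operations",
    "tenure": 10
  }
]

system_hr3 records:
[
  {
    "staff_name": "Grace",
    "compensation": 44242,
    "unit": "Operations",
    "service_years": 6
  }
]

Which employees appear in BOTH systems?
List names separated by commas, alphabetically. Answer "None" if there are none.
None

Schema mapping: "full_name" (system_hr1) = "staff_name" (system_hr3) = employee name

Names in system_hr1: ['Karen', 'Leo', 'Sam']
Names in system_hr3: ['Grace']

Intersection: None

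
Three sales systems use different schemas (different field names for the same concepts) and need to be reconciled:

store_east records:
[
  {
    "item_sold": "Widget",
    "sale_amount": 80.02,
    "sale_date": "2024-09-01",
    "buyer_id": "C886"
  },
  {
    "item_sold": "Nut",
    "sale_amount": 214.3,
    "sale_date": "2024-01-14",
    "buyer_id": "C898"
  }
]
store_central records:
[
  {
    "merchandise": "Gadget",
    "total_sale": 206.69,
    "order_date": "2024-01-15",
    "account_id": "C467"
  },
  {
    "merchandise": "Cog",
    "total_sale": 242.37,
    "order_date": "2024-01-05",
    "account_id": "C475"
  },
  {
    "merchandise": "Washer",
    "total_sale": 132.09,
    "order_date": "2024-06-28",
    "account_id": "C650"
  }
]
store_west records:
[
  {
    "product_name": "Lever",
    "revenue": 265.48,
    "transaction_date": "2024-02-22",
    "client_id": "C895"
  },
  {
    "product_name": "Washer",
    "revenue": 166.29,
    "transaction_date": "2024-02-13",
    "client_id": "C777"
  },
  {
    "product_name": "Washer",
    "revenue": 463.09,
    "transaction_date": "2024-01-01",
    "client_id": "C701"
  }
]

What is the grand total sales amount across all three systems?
1770.33

Schema reconciliation - all amount fields map to sale amount:

store_east (sale_amount): 294.32
store_central (total_sale): 581.15
store_west (revenue): 894.86

Grand total: 1770.33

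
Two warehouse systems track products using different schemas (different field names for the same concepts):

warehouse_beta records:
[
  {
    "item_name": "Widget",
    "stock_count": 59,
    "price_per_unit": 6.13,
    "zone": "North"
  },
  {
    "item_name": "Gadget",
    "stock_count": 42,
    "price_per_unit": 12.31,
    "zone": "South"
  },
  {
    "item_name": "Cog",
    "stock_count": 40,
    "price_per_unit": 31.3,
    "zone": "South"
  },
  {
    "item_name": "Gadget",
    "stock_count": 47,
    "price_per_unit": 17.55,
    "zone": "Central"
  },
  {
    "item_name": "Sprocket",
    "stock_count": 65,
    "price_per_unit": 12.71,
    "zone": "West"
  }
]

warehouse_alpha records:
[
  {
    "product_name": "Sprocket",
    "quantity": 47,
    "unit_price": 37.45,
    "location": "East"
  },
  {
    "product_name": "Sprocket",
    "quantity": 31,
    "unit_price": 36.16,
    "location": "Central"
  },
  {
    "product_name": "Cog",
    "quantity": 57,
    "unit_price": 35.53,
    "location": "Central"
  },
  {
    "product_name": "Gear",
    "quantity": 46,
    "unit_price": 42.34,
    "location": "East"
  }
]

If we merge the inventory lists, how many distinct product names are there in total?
5

Schema mapping: "item_name" (warehouse_beta) = "product_name" (warehouse_alpha) = product name

Products in warehouse_beta: ['Cog', 'Gadget', 'Sprocket', 'Widget']
Products in warehouse_alpha: ['Cog', 'Gear', 'Sprocket']

Union (unique products): ['Cog', 'Gadget', 'Gear', 'Sprocket', 'Widget']
Count: 5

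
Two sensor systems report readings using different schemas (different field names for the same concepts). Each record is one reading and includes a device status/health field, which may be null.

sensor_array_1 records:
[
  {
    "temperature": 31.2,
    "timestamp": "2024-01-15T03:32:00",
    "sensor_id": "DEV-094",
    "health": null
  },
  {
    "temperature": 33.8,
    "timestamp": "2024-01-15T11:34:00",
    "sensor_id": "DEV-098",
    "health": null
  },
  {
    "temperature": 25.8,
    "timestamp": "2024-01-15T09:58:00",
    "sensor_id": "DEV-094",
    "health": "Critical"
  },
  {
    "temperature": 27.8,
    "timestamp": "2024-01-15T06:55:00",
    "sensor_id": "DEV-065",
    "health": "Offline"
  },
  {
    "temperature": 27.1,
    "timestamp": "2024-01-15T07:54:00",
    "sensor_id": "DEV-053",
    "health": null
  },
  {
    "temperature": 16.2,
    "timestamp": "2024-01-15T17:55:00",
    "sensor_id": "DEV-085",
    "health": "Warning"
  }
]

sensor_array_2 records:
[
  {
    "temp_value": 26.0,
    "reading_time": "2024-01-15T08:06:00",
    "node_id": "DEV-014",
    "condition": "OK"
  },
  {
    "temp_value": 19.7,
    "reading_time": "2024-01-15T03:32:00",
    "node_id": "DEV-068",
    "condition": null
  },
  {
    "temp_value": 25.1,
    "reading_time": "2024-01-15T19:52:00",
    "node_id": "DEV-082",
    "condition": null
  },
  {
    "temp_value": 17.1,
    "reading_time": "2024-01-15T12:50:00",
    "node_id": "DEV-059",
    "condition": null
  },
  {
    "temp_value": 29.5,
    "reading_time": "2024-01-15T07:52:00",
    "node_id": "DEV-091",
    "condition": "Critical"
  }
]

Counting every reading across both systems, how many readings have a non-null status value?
5

Schema mapping: "health" (sensor_array_1) = "condition" (sensor_array_2) = status

Non-null in sensor_array_1: 3
Non-null in sensor_array_2: 2

Total non-null: 3 + 2 = 5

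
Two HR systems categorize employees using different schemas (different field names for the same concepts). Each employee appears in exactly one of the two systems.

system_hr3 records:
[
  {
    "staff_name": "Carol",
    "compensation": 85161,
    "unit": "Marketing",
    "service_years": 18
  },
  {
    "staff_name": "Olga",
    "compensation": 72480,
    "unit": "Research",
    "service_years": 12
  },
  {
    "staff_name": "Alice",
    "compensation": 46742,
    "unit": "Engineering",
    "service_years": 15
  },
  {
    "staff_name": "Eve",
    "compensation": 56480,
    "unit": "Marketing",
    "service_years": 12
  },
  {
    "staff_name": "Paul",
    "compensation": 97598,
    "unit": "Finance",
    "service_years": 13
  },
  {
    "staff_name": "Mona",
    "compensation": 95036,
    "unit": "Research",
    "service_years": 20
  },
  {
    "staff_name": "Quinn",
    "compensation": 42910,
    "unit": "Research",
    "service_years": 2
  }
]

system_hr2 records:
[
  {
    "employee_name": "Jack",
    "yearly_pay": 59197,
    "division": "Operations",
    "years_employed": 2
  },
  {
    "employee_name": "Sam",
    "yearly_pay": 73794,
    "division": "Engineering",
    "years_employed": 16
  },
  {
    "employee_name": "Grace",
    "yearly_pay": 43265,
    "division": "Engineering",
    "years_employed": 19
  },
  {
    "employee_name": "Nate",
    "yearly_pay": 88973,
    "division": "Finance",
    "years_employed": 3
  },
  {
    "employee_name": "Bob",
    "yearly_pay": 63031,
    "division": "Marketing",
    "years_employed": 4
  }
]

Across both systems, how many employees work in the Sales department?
0

Schema mapping: "unit" (system_hr3) = "division" (system_hr2) = department

Sales employees in system_hr3: 0
Sales employees in system_hr2: 0

Total in Sales: 0 + 0 = 0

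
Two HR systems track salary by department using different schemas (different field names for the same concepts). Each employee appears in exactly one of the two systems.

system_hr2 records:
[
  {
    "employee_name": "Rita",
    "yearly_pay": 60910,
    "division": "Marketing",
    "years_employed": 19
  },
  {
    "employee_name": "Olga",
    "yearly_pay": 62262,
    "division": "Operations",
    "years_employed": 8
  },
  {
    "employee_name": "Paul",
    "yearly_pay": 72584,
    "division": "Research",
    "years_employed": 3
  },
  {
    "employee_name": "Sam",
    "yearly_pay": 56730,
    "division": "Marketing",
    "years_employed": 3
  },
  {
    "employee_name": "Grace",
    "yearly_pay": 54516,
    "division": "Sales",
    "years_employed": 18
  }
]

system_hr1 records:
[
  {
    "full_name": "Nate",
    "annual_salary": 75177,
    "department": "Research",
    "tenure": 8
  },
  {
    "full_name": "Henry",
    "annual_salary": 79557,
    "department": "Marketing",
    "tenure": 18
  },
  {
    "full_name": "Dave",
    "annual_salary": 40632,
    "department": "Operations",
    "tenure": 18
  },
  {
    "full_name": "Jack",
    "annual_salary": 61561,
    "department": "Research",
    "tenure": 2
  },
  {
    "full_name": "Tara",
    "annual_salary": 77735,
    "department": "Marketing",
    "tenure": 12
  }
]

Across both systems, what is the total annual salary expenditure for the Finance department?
0

Schema mappings:
- "division" (system_hr2) = "department" (system_hr1) = department
- "yearly_pay" (system_hr2) = "annual_salary" (system_hr1) = salary

Finance salaries from system_hr2: 0
Finance salaries from system_hr1: 0

Total: 0 + 0 = 0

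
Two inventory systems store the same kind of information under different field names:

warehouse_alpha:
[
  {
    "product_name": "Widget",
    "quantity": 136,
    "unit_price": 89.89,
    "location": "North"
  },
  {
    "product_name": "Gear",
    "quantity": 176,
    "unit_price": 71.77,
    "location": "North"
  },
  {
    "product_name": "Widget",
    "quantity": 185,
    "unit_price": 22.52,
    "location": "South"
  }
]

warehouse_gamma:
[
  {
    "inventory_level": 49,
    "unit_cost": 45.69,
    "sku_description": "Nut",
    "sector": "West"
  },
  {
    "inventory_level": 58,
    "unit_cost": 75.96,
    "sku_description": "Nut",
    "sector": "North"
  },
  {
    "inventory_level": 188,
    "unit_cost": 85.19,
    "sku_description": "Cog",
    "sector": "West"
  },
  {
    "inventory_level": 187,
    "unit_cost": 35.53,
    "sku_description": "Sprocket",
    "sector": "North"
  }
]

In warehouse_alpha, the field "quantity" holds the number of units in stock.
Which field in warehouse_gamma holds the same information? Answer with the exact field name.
inventory_level

In warehouse_alpha, "quantity" holds the number of units in stock.
The fields in warehouse_gamma are: "inventory_level", "unit_cost", "sku_description", "sector".
"inventory_level" is the match: the name refers to the same concept and its values are whole-number counts (e.g. 49, 58).
The other fields ("unit_cost", "sku_description", "sector") hold different kinds of data.

So "quantity" in warehouse_alpha corresponds to "inventory_level" in warehouse_gamma.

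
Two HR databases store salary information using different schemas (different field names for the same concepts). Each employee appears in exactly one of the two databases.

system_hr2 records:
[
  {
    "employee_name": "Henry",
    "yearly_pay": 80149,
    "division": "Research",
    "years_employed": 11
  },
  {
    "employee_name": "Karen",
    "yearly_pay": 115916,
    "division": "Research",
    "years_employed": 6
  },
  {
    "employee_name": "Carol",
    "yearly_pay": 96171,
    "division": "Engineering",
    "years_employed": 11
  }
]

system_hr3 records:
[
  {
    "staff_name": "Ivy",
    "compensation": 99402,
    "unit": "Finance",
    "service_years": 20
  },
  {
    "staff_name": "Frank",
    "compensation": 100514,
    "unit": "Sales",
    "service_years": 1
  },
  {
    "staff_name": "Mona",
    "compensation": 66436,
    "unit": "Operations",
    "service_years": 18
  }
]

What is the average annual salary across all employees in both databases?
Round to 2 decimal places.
93098.00

Schema mapping: "yearly_pay" (system_hr2) = "compensation" (system_hr3) = annual salary

All salaries: [80149, 115916, 96171, 99402, 100514, 66436]
Sum: 558588
Count: 6
Average: 558588 / 6 = 93098.00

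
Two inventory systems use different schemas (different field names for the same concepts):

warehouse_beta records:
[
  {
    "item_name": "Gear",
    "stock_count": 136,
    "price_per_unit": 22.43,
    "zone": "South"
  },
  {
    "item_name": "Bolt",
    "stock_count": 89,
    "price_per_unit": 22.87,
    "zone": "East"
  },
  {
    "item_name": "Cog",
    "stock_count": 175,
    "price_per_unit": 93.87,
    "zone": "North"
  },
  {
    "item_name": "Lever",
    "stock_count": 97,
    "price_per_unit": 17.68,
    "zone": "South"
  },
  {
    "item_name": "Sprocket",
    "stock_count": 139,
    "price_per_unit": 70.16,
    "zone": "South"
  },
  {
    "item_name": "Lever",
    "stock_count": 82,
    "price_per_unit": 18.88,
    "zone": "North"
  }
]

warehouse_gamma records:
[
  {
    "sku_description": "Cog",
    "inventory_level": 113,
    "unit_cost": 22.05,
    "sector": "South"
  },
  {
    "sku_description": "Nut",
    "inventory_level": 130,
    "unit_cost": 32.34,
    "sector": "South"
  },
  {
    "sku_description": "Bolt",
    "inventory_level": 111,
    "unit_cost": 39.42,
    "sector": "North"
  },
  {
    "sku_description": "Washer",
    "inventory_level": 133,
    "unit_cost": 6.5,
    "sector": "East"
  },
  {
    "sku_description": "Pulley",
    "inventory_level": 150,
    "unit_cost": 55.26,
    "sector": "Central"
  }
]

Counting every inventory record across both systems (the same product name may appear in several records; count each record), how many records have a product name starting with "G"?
1

Schema mapping: "item_name" (warehouse_beta) = "sku_description" (warehouse_gamma) = product name

Records with product name starting with "G" in warehouse_beta: 1
Records with product name starting with "G" in warehouse_gamma: 0

Total: 1 + 0 = 1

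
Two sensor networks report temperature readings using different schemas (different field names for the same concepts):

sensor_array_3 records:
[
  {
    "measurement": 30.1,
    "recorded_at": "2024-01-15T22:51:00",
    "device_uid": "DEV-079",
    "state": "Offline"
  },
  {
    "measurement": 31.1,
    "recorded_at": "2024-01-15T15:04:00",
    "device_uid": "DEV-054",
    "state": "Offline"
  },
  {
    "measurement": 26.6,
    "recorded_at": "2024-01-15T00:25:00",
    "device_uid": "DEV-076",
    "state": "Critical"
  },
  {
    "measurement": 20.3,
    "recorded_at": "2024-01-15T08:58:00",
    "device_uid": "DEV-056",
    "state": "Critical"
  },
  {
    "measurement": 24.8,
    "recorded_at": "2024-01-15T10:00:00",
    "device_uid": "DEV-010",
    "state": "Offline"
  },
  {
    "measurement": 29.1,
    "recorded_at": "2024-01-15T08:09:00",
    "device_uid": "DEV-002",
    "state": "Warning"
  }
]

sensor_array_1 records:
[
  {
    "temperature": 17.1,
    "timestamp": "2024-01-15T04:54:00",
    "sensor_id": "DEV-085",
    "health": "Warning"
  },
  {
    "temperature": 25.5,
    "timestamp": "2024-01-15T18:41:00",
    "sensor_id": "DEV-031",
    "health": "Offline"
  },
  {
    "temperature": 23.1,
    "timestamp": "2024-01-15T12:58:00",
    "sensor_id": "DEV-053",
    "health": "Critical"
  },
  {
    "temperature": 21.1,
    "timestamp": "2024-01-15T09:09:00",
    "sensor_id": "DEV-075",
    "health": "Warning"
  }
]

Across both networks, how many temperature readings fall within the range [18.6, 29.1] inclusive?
7

Schema mapping: "measurement" (sensor_array_3) = "temperature" (sensor_array_1) = temperature

Readings in [18.6, 29.1] from sensor_array_3: 4
Readings in [18.6, 29.1] from sensor_array_1: 3

Total count: 4 + 3 = 7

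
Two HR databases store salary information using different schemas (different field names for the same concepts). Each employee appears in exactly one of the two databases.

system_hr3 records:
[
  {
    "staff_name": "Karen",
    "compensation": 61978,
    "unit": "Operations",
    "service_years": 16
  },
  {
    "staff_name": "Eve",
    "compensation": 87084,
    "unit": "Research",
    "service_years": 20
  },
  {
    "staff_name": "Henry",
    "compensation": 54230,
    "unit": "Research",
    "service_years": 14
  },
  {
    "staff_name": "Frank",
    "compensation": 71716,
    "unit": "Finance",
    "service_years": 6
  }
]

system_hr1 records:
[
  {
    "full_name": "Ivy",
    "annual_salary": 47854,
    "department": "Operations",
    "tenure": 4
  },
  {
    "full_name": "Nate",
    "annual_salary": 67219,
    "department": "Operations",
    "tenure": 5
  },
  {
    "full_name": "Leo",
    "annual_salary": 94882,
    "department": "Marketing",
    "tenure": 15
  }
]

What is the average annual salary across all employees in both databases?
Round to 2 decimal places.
69280.43

Schema mapping: "compensation" (system_hr3) = "annual_salary" (system_hr1) = annual salary

All salaries: [61978, 87084, 54230, 71716, 47854, 67219, 94882]
Sum: 484963
Count: 7
Average: 484963 / 7 = 69280.43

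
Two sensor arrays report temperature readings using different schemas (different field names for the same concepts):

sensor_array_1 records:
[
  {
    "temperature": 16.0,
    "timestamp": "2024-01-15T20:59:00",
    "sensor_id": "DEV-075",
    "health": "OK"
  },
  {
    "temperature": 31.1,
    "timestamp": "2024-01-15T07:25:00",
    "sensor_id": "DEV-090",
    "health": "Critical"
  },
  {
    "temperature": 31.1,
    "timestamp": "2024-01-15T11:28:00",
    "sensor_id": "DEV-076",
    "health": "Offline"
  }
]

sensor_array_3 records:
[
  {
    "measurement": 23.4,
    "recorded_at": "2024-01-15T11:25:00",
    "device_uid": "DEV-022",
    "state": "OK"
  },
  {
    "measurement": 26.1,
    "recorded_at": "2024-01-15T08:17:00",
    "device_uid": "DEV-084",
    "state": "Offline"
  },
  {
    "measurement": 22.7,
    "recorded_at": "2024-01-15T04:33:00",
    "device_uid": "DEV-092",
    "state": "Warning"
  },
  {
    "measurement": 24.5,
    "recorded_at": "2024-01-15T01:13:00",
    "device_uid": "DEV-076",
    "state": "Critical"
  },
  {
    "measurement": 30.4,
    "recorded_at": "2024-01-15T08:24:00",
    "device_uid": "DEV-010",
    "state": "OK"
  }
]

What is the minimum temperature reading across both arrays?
16.0

Schema mapping: "temperature" (sensor_array_1) = "measurement" (sensor_array_3) = temperature reading

Minimum in sensor_array_1: 16.0
Minimum in sensor_array_3: 22.7

Overall minimum: min(16.0, 22.7) = 16.0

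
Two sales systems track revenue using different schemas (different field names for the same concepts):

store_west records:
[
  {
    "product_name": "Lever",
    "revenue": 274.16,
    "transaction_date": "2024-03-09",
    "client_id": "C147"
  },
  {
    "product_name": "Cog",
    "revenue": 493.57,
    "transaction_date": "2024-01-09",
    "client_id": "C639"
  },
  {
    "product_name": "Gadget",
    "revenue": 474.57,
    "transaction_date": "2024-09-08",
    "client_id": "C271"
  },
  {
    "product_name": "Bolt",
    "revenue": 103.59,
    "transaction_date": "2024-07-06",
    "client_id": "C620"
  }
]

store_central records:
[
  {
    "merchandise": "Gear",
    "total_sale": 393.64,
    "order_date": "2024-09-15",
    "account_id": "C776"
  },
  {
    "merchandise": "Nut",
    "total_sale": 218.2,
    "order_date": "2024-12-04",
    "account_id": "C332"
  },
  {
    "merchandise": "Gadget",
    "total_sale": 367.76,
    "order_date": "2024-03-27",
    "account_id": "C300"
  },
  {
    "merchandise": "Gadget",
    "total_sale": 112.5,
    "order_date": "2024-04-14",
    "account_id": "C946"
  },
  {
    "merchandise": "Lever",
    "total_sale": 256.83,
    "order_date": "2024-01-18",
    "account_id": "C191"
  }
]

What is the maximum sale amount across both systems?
493.57

Reconcile: "revenue" (store_west) = "total_sale" (store_central) = sale amount

Maximum in store_west: 493.57
Maximum in store_central: 393.64

Overall maximum: max(493.57, 393.64) = 493.57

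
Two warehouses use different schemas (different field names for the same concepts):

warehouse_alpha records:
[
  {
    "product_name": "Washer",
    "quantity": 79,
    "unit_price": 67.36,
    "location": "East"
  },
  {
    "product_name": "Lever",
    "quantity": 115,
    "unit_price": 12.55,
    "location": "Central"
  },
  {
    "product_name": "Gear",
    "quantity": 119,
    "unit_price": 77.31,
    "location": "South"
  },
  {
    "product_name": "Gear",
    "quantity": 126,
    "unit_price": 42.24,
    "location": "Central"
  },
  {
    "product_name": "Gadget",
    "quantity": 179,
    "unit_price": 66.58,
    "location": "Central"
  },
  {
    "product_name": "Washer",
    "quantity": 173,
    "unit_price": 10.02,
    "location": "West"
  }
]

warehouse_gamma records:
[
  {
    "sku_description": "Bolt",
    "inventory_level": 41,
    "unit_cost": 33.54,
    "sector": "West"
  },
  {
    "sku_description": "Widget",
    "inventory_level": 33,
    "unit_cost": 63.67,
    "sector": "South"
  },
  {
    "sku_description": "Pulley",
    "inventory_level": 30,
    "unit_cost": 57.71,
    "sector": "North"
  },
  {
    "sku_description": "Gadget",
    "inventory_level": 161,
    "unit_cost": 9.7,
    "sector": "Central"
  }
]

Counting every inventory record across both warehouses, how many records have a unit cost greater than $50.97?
5

Schema mapping: "unit_price" (warehouse_alpha) = "unit_cost" (warehouse_gamma) = unit cost

Records > $50.97 in warehouse_alpha: 3
Records > $50.97 in warehouse_gamma: 2

Total count: 3 + 2 = 5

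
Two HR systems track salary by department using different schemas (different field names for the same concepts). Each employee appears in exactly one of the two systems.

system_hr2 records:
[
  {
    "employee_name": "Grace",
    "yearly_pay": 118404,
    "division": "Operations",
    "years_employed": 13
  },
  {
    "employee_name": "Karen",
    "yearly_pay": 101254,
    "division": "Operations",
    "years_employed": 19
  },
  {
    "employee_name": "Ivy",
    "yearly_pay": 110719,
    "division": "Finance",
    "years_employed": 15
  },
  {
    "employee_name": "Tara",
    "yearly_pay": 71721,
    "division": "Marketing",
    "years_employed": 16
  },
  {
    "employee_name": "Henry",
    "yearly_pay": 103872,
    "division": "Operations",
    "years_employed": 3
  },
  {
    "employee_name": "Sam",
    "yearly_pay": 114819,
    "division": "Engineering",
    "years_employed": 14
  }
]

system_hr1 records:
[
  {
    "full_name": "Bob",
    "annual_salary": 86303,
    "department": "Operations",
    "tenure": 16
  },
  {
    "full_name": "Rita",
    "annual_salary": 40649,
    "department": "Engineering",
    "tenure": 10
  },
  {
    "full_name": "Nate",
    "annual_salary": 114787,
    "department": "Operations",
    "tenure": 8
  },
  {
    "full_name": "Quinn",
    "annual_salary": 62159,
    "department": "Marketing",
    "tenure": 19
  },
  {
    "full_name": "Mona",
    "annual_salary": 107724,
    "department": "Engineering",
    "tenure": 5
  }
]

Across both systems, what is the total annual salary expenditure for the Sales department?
0

Schema mappings:
- "division" (system_hr2) = "department" (system_hr1) = department
- "yearly_pay" (system_hr2) = "annual_salary" (system_hr1) = salary

Sales salaries from system_hr2: 0
Sales salaries from system_hr1: 0

Total: 0 + 0 = 0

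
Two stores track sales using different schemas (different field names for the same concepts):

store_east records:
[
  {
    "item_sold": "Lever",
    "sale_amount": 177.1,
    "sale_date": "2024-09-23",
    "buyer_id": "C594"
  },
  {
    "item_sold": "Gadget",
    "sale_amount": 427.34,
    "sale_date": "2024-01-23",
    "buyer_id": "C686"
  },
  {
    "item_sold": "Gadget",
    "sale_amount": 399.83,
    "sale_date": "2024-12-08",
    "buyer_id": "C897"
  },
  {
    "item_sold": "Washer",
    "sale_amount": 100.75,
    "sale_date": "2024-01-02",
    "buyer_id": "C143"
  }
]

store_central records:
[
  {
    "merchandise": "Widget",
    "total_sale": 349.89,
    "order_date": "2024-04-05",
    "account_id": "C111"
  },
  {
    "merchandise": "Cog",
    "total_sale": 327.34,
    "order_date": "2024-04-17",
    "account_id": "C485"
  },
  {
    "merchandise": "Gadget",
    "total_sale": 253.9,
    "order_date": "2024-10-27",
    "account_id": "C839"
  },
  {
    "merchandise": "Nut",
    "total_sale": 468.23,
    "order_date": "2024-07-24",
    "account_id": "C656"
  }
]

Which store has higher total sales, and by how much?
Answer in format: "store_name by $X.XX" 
store_central by $294.34

Schema mapping: "sale_amount" (store_east) = "total_sale" (store_central) = sale amount

Total for store_east: 1105.02
Total for store_central: 1399.36

Difference: |1105.02 - 1399.36| = 294.34
store_central has higher sales by $294.34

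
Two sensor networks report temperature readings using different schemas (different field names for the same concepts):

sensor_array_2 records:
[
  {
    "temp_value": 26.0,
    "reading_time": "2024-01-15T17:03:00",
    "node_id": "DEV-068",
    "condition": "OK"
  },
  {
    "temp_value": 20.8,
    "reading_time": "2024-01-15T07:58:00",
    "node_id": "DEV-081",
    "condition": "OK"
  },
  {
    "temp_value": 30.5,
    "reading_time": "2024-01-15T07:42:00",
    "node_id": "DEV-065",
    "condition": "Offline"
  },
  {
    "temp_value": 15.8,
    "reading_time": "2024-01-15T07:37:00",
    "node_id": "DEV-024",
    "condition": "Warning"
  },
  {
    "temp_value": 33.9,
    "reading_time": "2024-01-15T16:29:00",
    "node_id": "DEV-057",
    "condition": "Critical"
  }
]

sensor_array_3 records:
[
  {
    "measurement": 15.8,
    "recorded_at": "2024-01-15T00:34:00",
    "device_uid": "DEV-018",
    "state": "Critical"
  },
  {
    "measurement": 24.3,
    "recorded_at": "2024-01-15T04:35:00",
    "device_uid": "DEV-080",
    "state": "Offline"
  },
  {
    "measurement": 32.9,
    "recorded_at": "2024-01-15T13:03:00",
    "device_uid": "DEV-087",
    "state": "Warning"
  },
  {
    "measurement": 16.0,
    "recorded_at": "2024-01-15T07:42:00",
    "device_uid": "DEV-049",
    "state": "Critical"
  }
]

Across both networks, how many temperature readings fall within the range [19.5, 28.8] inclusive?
3

Schema mapping: "temp_value" (sensor_array_2) = "measurement" (sensor_array_3) = temperature

Readings in [19.5, 28.8] from sensor_array_2: 2
Readings in [19.5, 28.8] from sensor_array_3: 1

Total count: 2 + 1 = 3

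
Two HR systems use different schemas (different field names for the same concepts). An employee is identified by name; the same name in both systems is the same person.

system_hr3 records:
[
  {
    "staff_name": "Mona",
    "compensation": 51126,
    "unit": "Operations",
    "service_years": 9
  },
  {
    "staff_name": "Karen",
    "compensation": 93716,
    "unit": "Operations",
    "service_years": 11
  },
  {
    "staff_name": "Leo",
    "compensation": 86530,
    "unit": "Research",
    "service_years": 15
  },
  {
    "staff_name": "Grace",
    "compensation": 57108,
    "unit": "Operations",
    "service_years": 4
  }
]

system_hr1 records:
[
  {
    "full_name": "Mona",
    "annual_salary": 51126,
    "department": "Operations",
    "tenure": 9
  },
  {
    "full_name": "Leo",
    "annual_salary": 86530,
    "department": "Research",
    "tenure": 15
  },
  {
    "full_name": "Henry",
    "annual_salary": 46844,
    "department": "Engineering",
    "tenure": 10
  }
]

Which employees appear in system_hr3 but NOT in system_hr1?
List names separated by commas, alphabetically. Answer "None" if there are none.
Grace, Karen

Schema mapping: "staff_name" (system_hr3) = "full_name" (system_hr1) = employee name

Names in system_hr3: ['Grace', 'Karen', 'Leo', 'Mona']
Names in system_hr1: ['Henry', 'Leo', 'Mona']

In system_hr3 but not system_hr1: ['Grace', 'Karen']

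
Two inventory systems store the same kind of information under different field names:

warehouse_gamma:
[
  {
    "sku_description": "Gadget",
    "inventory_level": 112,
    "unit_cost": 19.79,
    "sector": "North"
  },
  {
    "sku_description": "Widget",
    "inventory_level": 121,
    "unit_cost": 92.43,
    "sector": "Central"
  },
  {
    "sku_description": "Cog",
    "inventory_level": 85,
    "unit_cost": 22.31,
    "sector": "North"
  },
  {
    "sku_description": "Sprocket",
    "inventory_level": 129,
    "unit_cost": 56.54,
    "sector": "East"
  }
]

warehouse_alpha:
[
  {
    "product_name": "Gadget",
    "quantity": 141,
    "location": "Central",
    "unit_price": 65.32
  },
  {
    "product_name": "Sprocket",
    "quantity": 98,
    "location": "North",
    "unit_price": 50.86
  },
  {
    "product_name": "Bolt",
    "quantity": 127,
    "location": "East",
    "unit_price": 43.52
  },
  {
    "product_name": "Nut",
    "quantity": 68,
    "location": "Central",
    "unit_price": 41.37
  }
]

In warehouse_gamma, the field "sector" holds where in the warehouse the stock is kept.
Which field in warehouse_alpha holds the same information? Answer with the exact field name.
location

In warehouse_gamma, "sector" holds where in the warehouse the stock is kept.
The fields in warehouse_alpha are: "product_name", "quantity", "location", "unit_price".
"location" is the match: the name refers to the same concept and its values are area labels (e.g. 'Central', 'East').
The other fields ("product_name", "quantity", "unit_price") hold different kinds of data.

So "sector" in warehouse_gamma corresponds to "location" in warehouse_alpha.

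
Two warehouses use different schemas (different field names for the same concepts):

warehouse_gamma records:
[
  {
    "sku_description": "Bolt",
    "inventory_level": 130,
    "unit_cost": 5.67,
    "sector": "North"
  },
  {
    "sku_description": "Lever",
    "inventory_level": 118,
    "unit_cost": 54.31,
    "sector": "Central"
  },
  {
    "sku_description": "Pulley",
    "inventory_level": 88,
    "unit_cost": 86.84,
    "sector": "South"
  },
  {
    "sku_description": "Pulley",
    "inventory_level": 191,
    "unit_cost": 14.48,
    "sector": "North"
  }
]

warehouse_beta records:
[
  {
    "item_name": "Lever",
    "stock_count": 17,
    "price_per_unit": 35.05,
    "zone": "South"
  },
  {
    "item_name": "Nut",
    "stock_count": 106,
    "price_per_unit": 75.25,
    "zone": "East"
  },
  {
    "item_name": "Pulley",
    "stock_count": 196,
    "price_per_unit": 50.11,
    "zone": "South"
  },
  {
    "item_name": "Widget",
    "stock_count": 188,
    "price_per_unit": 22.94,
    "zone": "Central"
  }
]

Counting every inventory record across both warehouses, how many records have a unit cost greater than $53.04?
3

Schema mapping: "unit_cost" (warehouse_gamma) = "price_per_unit" (warehouse_beta) = unit cost

Records > $53.04 in warehouse_gamma: 2
Records > $53.04 in warehouse_beta: 1

Total count: 2 + 1 = 3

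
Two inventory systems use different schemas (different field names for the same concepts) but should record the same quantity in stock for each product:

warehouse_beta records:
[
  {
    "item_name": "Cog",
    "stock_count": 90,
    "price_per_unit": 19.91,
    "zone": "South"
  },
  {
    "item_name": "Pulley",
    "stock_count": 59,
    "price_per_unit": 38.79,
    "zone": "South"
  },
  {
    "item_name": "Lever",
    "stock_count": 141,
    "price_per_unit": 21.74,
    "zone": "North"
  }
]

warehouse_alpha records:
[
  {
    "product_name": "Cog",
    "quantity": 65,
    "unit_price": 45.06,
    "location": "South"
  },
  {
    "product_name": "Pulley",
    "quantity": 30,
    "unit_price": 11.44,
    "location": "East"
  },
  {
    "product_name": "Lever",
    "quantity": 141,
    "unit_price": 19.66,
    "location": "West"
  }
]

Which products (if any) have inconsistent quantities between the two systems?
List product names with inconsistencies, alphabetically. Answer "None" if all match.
Cog, Pulley

Schema mappings:
- "item_name" (warehouse_beta) = "product_name" (warehouse_alpha) = product name
- "stock_count" (warehouse_beta) = "quantity" (warehouse_alpha) = quantity

Comparison:
  Cog: 90 vs 65 - MISMATCH
  Pulley: 59 vs 30 - MISMATCH
  Lever: 141 vs 141 - MATCH

Products with inconsistencies: Cog, Pulley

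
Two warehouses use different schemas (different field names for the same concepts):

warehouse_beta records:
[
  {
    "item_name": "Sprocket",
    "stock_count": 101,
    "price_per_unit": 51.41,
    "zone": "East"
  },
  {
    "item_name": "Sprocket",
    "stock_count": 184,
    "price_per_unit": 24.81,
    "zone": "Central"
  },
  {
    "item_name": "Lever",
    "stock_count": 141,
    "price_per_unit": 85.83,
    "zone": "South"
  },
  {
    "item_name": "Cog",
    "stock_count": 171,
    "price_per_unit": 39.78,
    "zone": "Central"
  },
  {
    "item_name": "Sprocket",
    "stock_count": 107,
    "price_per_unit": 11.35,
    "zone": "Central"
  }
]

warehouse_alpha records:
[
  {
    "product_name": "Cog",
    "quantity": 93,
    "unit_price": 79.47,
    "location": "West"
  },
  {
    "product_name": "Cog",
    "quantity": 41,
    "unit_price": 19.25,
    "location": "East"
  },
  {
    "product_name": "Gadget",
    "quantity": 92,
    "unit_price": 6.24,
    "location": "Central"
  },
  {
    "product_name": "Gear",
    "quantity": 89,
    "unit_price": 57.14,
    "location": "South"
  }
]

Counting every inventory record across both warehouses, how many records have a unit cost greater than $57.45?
2

Schema mapping: "price_per_unit" (warehouse_beta) = "unit_price" (warehouse_alpha) = unit cost

Records > $57.45 in warehouse_beta: 1
Records > $57.45 in warehouse_alpha: 1

Total count: 1 + 1 = 2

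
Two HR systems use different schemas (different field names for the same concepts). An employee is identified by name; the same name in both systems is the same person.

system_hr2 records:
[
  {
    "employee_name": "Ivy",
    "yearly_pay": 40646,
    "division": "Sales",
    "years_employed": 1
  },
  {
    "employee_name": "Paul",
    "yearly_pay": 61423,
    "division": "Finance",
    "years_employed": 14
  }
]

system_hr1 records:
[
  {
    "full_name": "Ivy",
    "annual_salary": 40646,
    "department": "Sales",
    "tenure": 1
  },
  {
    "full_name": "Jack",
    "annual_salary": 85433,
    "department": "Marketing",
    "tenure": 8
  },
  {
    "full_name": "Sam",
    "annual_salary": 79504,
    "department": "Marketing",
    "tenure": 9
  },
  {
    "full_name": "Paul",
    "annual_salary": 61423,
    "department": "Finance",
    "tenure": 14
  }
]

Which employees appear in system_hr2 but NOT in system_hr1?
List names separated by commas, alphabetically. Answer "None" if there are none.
None

Schema mapping: "employee_name" (system_hr2) = "full_name" (system_hr1) = employee name

Names in system_hr2: ['Ivy', 'Paul']
Names in system_hr1: ['Ivy', 'Jack', 'Paul', 'Sam']

In system_hr2 but not system_hr1: None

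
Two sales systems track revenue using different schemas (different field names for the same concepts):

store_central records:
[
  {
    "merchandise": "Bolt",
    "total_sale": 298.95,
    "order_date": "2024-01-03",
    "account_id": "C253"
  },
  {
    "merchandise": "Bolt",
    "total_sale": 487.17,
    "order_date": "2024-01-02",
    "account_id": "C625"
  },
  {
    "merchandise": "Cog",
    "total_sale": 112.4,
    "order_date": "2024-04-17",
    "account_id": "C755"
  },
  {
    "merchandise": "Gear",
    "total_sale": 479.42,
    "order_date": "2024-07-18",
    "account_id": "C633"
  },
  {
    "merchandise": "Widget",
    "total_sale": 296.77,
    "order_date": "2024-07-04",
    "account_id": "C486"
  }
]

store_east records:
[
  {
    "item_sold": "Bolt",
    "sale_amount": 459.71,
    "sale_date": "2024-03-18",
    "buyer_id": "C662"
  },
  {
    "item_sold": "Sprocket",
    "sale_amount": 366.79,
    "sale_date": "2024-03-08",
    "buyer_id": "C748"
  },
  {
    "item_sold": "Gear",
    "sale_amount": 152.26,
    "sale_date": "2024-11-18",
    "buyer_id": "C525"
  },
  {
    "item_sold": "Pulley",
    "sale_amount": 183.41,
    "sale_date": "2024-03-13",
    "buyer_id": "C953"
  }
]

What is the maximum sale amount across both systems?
487.17

Reconcile: "total_sale" (store_central) = "sale_amount" (store_east) = sale amount

Maximum in store_central: 487.17
Maximum in store_east: 459.71

Overall maximum: max(487.17, 459.71) = 487.17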